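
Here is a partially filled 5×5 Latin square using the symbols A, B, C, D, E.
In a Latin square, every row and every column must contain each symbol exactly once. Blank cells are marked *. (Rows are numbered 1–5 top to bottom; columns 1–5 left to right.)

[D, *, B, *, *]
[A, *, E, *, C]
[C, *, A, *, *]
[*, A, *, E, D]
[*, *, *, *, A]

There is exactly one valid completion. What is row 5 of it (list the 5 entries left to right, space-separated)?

Row 1, column 5: row 1 has {B, D} and column 5 has {A, C, D}, leaving only E.
Row 1, column 2: row 1 has {B, D, E} and column 2 has {A}, leaving only C.
Row 1, column 4: row 1 has {B, C, D, E} and column 4 has {E}, leaving only A.
Row 3, column 5: row 3 has {A, C} and column 5 has {A, C, D, E}, leaving only B.
Row 3, column 4: row 3 has {A, B, C} and column 4 has {A, E}, leaving only D.
Row 2, column 4: row 2 has {A, C, E} and column 4 has {A, D, E}, leaving only B.
Row 5, column 4: row 5 has {A} and column 4 has {A, B, D, E}, leaving only C.
Row 5, column 3: row 5 has {A, C} and column 3 has {A, B, E}, leaving only D.
Row 2, column 2: row 2 has {A, B, C, E} and column 2 has {A, C}, leaving only D.
Row 3, column 2: row 3 has {A, B, C, D} and column 2 has {A, C, D}, leaving only E.
Row 5, column 2: row 5 has {A, C, D} and column 2 has {A, C, D, E}, leaving only B.
Row 5, column 1: row 5 has {A, B, C, D} and column 1 has {A, C, D}, leaving only E.
So row 5 reads: E B D C A.

E B D C A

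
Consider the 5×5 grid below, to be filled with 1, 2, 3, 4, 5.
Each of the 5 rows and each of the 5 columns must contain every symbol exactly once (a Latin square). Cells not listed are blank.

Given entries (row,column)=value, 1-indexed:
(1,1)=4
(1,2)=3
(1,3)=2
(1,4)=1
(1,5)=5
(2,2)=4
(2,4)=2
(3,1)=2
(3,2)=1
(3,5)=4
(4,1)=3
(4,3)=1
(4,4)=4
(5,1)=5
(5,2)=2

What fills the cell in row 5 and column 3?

Row 2, column 1: row 2 has {2, 4} and column 1 has {2, 3, 4, 5}, leaving only 1.
Row 2, column 5: row 2 has {1, 2, 4} and column 5 has {4, 5}, leaving only 3.
Row 2, column 3: row 2 has {1, 2, 3, 4} and column 3 has {1, 2}, leaving only 5.
Row 3, column 3: row 3 has {1, 2, 4} and column 3 has {1, 2, 5}, leaving only 3.
Row 5 already has {2, 5} and column 3 already has {1, 2, 3, 5}, so row 5, column 3 must be 4.

4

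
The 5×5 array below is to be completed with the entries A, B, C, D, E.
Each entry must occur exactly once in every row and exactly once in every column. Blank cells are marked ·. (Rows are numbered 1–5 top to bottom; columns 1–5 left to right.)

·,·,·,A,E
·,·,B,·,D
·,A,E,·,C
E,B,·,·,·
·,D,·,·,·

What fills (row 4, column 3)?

Row 1, column 2: row 1 has {A, E} and column 2 has {A, B, D}, leaving only C.
Row 1, column 3: row 1 has {A, C, E} and column 3 has {B, E}, leaving only D.
Row 1, column 1: row 1 has {A, C, D, E} and column 1 has {E}, leaving only B.
Row 2, column 2: row 2 has {B, D} and column 2 has {A, B, C, D}, leaving only E.
Row 2, column 4: row 2 has {B, D, E} and column 4 has {A}, leaving only C.
Row 2, column 1: row 2 has {B, C, D, E} and column 1 has {B, E}, leaving only A.
Row 3, column 1: row 3 has {A, C, E} and column 1 has {A, B, E}, leaving only D.
Row 3, column 4: row 3 has {A, C, D, E} and column 4 has {A, C}, leaving only B.
Row 4, column 4: row 4 has {B, E} and column 4 has {A, B, C}, leaving only D.
Row 4, column 5: row 4 has {B, D, E} and column 5 has {C, D, E}, leaving only A.
Row 4 already has {A, B, D, E} and column 3 already has {B, D, E}, so row 4, column 3 must be C.

C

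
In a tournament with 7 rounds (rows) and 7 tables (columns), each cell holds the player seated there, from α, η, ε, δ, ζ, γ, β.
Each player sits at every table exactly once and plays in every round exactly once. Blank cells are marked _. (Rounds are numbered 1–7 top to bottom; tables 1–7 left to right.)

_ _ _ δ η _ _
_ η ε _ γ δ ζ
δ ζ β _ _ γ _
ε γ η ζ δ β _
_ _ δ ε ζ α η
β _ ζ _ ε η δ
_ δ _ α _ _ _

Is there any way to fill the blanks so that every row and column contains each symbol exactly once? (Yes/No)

Round 2, table 1: round 2 has {η, ε, δ, ζ, γ} and table 1 has {ε, δ, β}, so it must be α.
Round 2, table 4: round 2 has {α, η, ε, δ, ζ, γ} and table 4 has {α, ε, δ, ζ}, so it must be β.
Round 3, table 4: round 3 has {δ, ζ, γ, β} and table 4 has {α, ε, δ, ζ, β}, so it must be η.
Round 3, table 5: round 3 has {η, δ, ζ, γ, β} and table 5 has {η, ε, δ, ζ, γ}, so it must be α.
Round 3, table 7: round 3 has {α, η, δ, ζ, γ, β} and table 7 has {η, δ, ζ}, so it must be ε.
Round 4, table 7: round 4 has {η, ε, δ, ζ, γ, β} and table 7 has {η, ε, δ, ζ}, so it must be α.
Round 5, table 1: round 5 has {α, η, ε, δ, ζ} and table 1 has {α, ε, δ, β}, so it must be γ.
Round 1, table 1: round 1 has {η, δ} and table 1 has {α, ε, δ, γ, β}, so it must be ζ.
Round 1, table 6: round 1 has {η, δ, ζ} and table 6 has {α, η, δ, γ, β}, so it must be ε.
Round 5, table 2: round 5 has {α, η, ε, δ, ζ, γ} and table 2 has {η, δ, ζ, γ}, so it must be β.
Round 1, table 2: round 1 has {η, ε, δ, ζ} and table 2 has {η, δ, ζ, γ, β}, so it must be α.
Now round 6, table 2: round 6 together with table 2 already contain {α, η, ε, δ, ζ, γ, β} — every symbol — so nothing can go there. The grid has no valid completion.

No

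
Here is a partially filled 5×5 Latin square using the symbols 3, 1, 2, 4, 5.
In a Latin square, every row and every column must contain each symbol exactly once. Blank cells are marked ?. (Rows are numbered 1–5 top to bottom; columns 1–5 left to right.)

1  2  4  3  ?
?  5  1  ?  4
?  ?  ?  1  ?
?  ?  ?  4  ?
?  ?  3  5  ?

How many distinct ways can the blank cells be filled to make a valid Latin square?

Row 1, column 5: eliminating its row and column leaves {5}.
Row 2, column 1: eliminating its row and column leaves {3, 2}.
Row 2, column 4: eliminating its row and column leaves {2}.
Row 3, column 1: eliminating its row and column leaves {3, 2, 4, 5}.
Row 3, column 2: eliminating its row and column leaves {3, 4}.
Row 3, column 3: eliminating its row and column leaves {2, 5}.
Row 3, column 5: eliminating its row and column leaves {3, 2, 5}.
Row 4, column 1: eliminating its row and column leaves {3, 2, 5}.
Row 4, column 2: eliminating its row and column leaves {3, 1}.
Row 4, column 3: eliminating its row and column leaves {2, 5}.
Row 4, column 5: eliminating its row and column leaves {3, 1, 2, 5}.
Row 5, column 1: eliminating its row and column leaves {2, 4}.
Row 5, column 2: eliminating its row and column leaves {1, 4}.
Row 5, column 5: eliminating its row and column leaves {1, 2}.
Enumerating the assignments across these blanks that avoid any row or column repeat gives 3 completions.

3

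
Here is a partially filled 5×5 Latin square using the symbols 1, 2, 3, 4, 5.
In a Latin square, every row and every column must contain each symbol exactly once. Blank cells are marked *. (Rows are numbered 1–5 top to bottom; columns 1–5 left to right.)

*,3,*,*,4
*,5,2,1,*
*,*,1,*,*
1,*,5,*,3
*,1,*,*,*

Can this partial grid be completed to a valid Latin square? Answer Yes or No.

Row 1, column 3: row 1 together with column 3 already contain {1, 2, 3, 4, 5} — every symbol — so nothing can go there. The grid has no valid completion.

No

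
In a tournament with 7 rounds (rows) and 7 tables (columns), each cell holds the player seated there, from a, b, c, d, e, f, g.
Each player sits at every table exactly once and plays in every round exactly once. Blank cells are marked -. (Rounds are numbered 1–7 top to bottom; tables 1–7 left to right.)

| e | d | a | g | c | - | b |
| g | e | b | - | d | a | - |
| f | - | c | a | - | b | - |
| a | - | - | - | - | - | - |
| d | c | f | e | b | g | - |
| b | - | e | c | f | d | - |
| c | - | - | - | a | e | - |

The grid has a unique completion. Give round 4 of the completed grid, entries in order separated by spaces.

Round 1, table 6: round 1 has {a, b, c, d, e, g} and table 6 has {a, b, d, e, g}, leaving only f.
Round 4, table 6: round 4 has {a} and table 6 has {a, b, d, e, f, g}, leaving only c.
Round 2, table 4: round 2 has {a, b, d, e, g} and table 4 has {a, c, e, g}, leaving only f.
Round 2, table 7: round 2 has {a, b, d, e, f, g} and table 7 has {b}, leaving only c.
Round 3, table 2: round 3 has {a, b, c, f} and table 2 has {c, d, e}, leaving only g.
Round 3, table 5: round 3 has {a, b, c, f, g} and table 5 has {a, b, c, d, f}, leaving only e.
Round 4, table 5: round 4 has {a, c} and table 5 has {a, b, c, d, e, f}, leaving only g.
Round 4, table 3: round 4 has {a, c, g} and table 3 has {a, b, c, e, f}, leaving only d.
Round 4, table 4: round 4 has {a, c, d, g} and table 4 has {a, c, e, f, g}, leaving only b.
Round 4, table 2: round 4 has {a, b, c, d, g} and table 2 has {c, d, e, g}, leaving only f.
Round 4, table 7: round 4 has {a, b, c, d, f, g} and table 7 has {b, c}, leaving only e.
So round 4 reads: a f d b g c e.

a f d b g c e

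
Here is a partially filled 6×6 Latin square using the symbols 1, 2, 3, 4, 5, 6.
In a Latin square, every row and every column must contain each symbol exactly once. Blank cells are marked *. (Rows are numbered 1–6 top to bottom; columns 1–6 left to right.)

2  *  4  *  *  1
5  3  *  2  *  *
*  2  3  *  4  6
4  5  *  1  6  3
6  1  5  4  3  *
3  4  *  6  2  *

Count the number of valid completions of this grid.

1

Row 1, column 2: eliminating its row and column leaves {6}.
Row 1, column 4: eliminating its row and column leaves {3, 5}.
Row 1, column 5: eliminating its row and column leaves {5}.
Row 2, column 3: eliminating its row and column leaves {1, 6}.
Row 2, column 5: eliminating its row and column leaves {1}.
Row 2, column 6: eliminating its row and column leaves {4}.
Row 3, column 1: eliminating its row and column leaves {1}.
Row 3, column 4: eliminating its row and column leaves {5}.
Row 4, column 3: eliminating its row and column leaves {2}.
Row 5, column 6: eliminating its row and column leaves {2}.
Row 6, column 3: eliminating its row and column leaves {1}.
Row 6, column 6: eliminating its row and column leaves {5}.
Only one assignment across all blanks avoids any row or column repeat, giving 1 completion.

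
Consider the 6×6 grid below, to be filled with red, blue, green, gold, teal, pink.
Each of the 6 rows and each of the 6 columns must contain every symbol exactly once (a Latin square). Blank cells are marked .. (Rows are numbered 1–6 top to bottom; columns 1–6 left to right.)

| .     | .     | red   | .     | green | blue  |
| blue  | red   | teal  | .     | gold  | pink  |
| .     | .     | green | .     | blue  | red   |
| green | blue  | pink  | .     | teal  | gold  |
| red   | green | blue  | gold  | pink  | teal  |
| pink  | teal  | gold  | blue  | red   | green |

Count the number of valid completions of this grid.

Row 1, column 1: eliminating its row and column leaves {gold, teal}.
Row 1, column 2: eliminating its row and column leaves {gold, pink}.
Row 1, column 4: eliminating its row and column leaves {teal, pink}.
Row 2, column 4: eliminating its row and column leaves {green}.
Row 3, column 1: eliminating its row and column leaves {gold, teal}.
Row 3, column 2: eliminating its row and column leaves {gold, pink}.
Row 3, column 4: eliminating its row and column leaves {teal, pink}.
Row 4, column 4: eliminating its row and column leaves {red}.
Enumerating the assignments across these blanks that avoid any row or column repeat gives 2 completions.

2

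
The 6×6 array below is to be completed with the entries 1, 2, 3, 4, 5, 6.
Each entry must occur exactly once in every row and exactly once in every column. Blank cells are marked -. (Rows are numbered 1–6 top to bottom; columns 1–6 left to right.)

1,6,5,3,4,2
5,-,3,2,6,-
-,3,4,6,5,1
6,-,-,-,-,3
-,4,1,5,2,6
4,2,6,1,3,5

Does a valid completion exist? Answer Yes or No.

No row or column among the givens repeats a symbol, and propagating forced cells runs into no contradiction.
One valid completion exists (for instance, 1 6 5 3 4 2 / 5 1 3 2 6 4 / 2 3 4 6 5 1 / 6 5 2 4 1 3 / 3 4 1 5 2 6 / 4 2 6 1 3 5).

Yes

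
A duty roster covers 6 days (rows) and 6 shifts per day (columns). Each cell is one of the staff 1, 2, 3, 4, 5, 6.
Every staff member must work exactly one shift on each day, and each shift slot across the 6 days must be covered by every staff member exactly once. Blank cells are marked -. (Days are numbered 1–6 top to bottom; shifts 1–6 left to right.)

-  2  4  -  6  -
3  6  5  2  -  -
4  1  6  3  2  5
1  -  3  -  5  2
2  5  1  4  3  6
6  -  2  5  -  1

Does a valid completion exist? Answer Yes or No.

Yes

No day or shift among the givens repeats a symbol, and propagating forced cells runs into no contradiction.
One valid completion exists (for instance, 5 2 4 1 6 3 / 3 6 5 2 1 4 / 4 1 6 3 2 5 / 1 4 3 6 5 2 / 2 5 1 4 3 6 / 6 3 2 5 4 1).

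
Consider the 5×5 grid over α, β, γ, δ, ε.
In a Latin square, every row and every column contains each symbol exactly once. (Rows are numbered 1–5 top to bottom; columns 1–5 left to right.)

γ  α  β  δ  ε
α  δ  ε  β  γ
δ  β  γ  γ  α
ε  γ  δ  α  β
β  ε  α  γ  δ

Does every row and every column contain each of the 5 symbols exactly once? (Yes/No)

Column 4 contains γ twice (at rows 3 and 5), so it is not a permutation.

No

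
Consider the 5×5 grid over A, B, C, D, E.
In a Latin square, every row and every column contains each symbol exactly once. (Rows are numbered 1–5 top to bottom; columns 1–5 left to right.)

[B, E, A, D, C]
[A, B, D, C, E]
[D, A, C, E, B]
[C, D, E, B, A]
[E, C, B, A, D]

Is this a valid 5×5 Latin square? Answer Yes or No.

Yes

Each row is a permutation of the 5 symbols, and so is each column.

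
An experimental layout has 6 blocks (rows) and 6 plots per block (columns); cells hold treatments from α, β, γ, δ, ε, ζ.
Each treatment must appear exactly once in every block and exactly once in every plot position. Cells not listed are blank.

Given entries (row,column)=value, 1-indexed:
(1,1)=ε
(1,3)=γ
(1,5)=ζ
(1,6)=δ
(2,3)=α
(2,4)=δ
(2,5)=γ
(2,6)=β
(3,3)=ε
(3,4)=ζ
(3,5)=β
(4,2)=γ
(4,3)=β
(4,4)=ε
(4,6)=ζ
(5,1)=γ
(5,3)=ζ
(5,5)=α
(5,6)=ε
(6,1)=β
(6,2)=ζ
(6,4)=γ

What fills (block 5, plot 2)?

Block 2, plot 1: block 2 has {α, β, γ, δ} and plot 1 has {β, γ, ε}, leaving only ζ.
Block 2, plot 2: block 2 has {α, β, γ, δ, ζ} and plot 2 has {γ, ζ}, leaving only ε.
Block 4, plot 5: block 4 has {β, γ, ε, ζ} and plot 5 has {α, β, γ, ζ}, leaving only δ.
Block 4, plot 1: block 4 has {β, γ, δ, ε, ζ} and plot 1 has {β, γ, ε, ζ}, leaving only α.
Block 3, plot 1: block 3 has {β, ε, ζ} and plot 1 has {α, β, γ, ε, ζ}, leaving only δ.
Block 3, plot 2: block 3 has {β, δ, ε, ζ} and plot 2 has {γ, ε, ζ}, leaving only α.
Block 1, plot 2: block 1 has {γ, δ, ε, ζ} and plot 2 has {α, γ, ε, ζ}, leaving only β.
Block 5 already has {α, γ, ε, ζ} and plot 2 already has {α, β, γ, ε, ζ}, so block 5, plot 2 must be δ.

δ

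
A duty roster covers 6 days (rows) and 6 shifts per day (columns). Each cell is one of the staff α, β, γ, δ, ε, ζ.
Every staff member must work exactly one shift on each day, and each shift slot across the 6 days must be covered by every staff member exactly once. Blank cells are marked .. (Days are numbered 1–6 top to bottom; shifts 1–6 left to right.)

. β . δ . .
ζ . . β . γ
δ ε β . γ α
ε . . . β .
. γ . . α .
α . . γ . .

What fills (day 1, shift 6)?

ε

Day 1, shift 1: day 1 has {β, δ} and shift 1 has {α, δ, ε, ζ}, leaving only γ.
Day 3, shift 4: day 3 has {α, β, γ, δ, ε} and shift 4 has {β, γ, δ}, leaving only ζ.
Day 4, shift 4: day 4 has {β, ε} and shift 4 has {β, γ, δ, ζ}, leaving only α.
Day 5, shift 1: day 5 has {α, γ} and shift 1 has {α, γ, δ, ε, ζ}, leaving only β.
Day 5, shift 4: day 5 has {α, β, γ} and shift 4 has {α, β, γ, δ, ζ}, leaving only ε.
Day 1, shift 6 is narrowed to {ε, ζ}.
If it were ζ, then day 5, shift 6 would be left with no valid symbol.
So day 1, shift 6 must be ε.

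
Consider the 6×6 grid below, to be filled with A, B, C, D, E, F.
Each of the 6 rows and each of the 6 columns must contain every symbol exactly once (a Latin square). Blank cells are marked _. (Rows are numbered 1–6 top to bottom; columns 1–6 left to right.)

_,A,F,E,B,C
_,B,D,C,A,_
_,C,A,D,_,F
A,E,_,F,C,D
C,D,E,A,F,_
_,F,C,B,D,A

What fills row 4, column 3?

Row 4 already has {A, C, D, E, F} and column 3 already has {A, C, D, E, F}, so row 4, column 3 must be B.

B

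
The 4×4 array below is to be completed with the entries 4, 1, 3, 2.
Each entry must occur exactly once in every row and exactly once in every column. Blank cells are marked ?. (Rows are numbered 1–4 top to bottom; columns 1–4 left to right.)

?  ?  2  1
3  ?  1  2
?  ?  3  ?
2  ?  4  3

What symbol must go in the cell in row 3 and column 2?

Row 1, column 1: row 1 has {1, 2} and column 1 has {3, 2}, leaving only 4.
Row 1, column 2: row 1 has {4, 1, 2} and column 2 has {}, leaving only 3.
Row 2, column 2: row 2 has {1, 3, 2} and column 2 has {3}, leaving only 4.
Row 3, column 1: row 3 has {3} and column 1 has {4, 3, 2}, leaving only 1.
Row 3 already has {1, 3} and column 2 already has {4, 3}, so row 3, column 2 must be 2.

2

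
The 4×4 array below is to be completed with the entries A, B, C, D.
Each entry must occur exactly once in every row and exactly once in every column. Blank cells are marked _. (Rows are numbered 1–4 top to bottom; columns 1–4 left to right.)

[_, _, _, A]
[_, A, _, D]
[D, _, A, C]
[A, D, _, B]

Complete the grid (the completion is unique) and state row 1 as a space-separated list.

B C D A

Row 3, column 2: row 3 has {A, C, D} and column 2 has {A, D}, leaving only B.
Row 1, column 2: row 1 has {A} and column 2 has {A, B, D}, leaving only C.
Row 1, column 1: row 1 has {A, C} and column 1 has {A, D}, leaving only B.
Row 1, column 3: row 1 has {A, B, C} and column 3 has {A}, leaving only D.
So row 1 reads: B C D A.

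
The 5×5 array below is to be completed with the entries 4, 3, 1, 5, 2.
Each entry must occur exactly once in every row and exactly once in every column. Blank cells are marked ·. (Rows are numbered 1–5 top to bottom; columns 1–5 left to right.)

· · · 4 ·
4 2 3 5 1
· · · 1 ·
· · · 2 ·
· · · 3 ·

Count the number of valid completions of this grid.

56

Row 1, column 1: eliminating its row and column leaves {3, 1, 5, 2}.
Row 1, column 2: eliminating its row and column leaves {3, 1, 5}.
Row 1, column 3: eliminating its row and column leaves {1, 5, 2}.
Row 1, column 5: eliminating its row and column leaves {3, 5, 2}.
Row 3, column 1: eliminating its row and column leaves {3, 5, 2}.
Row 3, column 2: eliminating its row and column leaves {4, 3, 5}.
Row 3, column 3: eliminating its row and column leaves {4, 5, 2}.
Row 3, column 5: eliminating its row and column leaves {4, 3, 5, 2}.
Row 4, column 1: eliminating its row and column leaves {3, 1, 5}.
Row 4, column 2: eliminating its row and column leaves {4, 3, 1, 5}.
Row 4, column 3: eliminating its row and column leaves {4, 1, 5}.
Row 4, column 5: eliminating its row and column leaves {4, 3, 5}.
Row 5, column 1: eliminating its row and column leaves {1, 5, 2}.
Row 5, column 2: eliminating its row and column leaves {4, 1, 5}.
Row 5, column 3: eliminating its row and column leaves {4, 1, 5, 2}.
Row 5, column 5: eliminating its row and column leaves {4, 5, 2}.
Enumerating the assignments across these blanks that avoid any row or column repeat gives 56 completions.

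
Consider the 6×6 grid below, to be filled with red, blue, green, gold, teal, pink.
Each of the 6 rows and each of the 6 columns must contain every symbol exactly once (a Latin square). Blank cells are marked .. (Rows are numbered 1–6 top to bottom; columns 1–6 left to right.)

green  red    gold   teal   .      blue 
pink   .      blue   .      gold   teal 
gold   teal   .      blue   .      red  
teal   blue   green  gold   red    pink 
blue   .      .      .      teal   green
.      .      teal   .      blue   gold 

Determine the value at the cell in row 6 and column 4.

green

Row 1, column 5: row 1 has {red, blue, green, gold, teal} and column 5 has {red, blue, gold, teal}, leaving only pink.
Row 2, column 2: row 2 has {blue, gold, teal, pink} and column 2 has {red, blue, teal}, leaving only green.
Row 2, column 4: row 2 has {blue, green, gold, teal, pink} and column 4 has {blue, gold, teal}, leaving only red.
Row 3, column 3: row 3 has {red, blue, gold, teal} and column 3 has {blue, green, gold, teal}, leaving only pink.
Row 3, column 5: row 3 has {red, blue, gold, teal, pink} and column 5 has {red, blue, gold, teal, pink}, leaving only green.
Row 5, column 3: row 5 has {blue, green, teal} and column 3 has {blue, green, gold, teal, pink}, leaving only red.
Row 5, column 4: row 5 has {red, blue, green, teal} and column 4 has {red, blue, gold, teal}, leaving only pink.
Row 6 already has {blue, gold, teal} and column 4 already has {red, blue, gold, teal, pink}, so row 6, column 4 must be green.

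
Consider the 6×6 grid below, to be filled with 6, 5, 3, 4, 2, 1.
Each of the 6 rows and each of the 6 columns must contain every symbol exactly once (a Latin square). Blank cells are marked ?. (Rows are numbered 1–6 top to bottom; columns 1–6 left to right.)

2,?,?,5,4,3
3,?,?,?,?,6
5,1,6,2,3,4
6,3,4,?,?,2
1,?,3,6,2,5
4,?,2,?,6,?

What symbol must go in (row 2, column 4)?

4

Row 1, column 2: row 1 has {5, 3, 4, 2} and column 2 has {3, 1}, leaving only 6.
Row 1, column 3: row 1 has {6, 5, 3, 4, 2} and column 3 has {6, 3, 4, 2}, leaving only 1.
Row 2, column 3: row 2 has {6, 3} and column 3 has {6, 3, 4, 2, 1}, leaving only 5.
Row 2, column 5: row 2 has {6, 5, 3} and column 5 has {6, 3, 4, 2}, leaving only 1.
Row 2 already has {6, 5, 3, 1} and column 4 already has {6, 5, 2}, so row 2, column 4 must be 4.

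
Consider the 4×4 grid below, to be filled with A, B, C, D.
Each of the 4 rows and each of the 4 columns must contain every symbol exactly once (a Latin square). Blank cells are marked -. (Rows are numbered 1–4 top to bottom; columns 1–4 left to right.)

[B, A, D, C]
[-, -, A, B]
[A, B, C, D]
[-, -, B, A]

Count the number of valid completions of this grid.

Row 2, column 1: eliminating its row and column leaves {C, D}.
Row 2, column 2: eliminating its row and column leaves {C, D}.
Row 4, column 1: eliminating its row and column leaves {C, D}.
Row 4, column 2: eliminating its row and column leaves {C, D}.
Enumerating the assignments across these blanks that avoid any row or column repeat gives 2 completions.

2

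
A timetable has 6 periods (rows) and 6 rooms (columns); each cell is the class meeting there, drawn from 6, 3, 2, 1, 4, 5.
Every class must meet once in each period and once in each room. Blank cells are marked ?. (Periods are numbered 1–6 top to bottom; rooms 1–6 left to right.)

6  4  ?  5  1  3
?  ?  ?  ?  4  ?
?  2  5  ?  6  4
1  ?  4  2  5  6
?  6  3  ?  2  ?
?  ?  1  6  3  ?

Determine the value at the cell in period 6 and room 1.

4

Period 1, room 3: period 1 has {6, 3, 1, 4, 5} and room 3 has {3, 1, 4, 5}, leaving only 2.
Period 2, room 3: period 2 has {4} and room 3 has {3, 2, 1, 4, 5}, leaving only 6.
Period 3, room 1: period 3 has {6, 2, 4, 5} and room 1 has {6, 1}, leaving only 3.
Period 3, room 4: period 3 has {6, 3, 2, 4, 5} and room 4 has {6, 2, 5}, leaving only 1.
Period 2, room 4: period 2 has {6, 4} and room 4 has {6, 2, 1, 5}, leaving only 3.
Period 4, room 2: period 4 has {6, 2, 1, 4, 5} and room 2 has {6, 2, 4}, leaving only 3.
Period 5, room 4: period 5 has {6, 3, 2} and room 4 has {6, 3, 2, 1, 5}, leaving only 4.
Period 5, room 1: period 5 has {6, 3, 2, 4} and room 1 has {6, 3, 1}, leaving only 5.
Period 2, room 1: period 2 has {6, 3, 4} and room 1 has {6, 3, 1, 5}, leaving only 2.
Period 6 already has {6, 3, 1} and room 1 already has {6, 3, 2, 1, 5}, so period 6, room 1 must be 4.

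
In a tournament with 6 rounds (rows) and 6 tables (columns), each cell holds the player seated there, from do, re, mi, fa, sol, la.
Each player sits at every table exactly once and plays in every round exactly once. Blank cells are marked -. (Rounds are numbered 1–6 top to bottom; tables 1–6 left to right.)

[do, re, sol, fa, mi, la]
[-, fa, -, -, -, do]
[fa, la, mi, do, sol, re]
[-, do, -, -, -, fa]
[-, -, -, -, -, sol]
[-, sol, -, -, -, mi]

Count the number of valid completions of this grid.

Round 2, table 1: eliminating its round and table leaves {re, mi, sol, la}.
Round 2, table 3: eliminating its round and table leaves {re, la}.
Round 2, table 4: eliminating its round and table leaves {re, mi, sol, la}.
Round 2, table 5: eliminating its round and table leaves {re, la}.
Round 4, table 1: eliminating its round and table leaves {re, mi, sol, la}.
Round 4, table 3: eliminating its round and table leaves {re, la}.
Round 4, table 4: eliminating its round and table leaves {re, mi, sol, la}.
Round 4, table 5: eliminating its round and table leaves {re, la}.
Round 5, table 1: eliminating its round and table leaves {re, mi, la}.
Round 5, table 2: eliminating its round and table leaves {mi}.
Round 5, table 3: eliminating its round and table leaves {do, re, fa, la}.
Round 5, table 4: eliminating its round and table leaves {re, mi, la}.
Round 5, table 5: eliminating its round and table leaves {do, re, fa, la}.
Round 6, table 1: eliminating its round and table leaves {re, la}.
Round 6, table 3: eliminating its round and table leaves {do, re, fa, la}.
Round 6, table 4: eliminating its round and table leaves {re, la}.
Round 6, table 5: eliminating its round and table leaves {do, re, fa, la}.
Enumerating the assignments across these blanks that avoid any round or table repeat gives 16 completions.

16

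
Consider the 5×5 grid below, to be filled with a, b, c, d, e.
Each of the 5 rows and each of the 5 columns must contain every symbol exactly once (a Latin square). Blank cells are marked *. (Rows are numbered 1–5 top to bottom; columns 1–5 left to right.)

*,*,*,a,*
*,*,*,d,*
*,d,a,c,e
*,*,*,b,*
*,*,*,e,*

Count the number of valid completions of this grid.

Row 1, column 1: eliminating its row and column leaves {b, c, d, e}.
Row 1, column 2: eliminating its row and column leaves {b, c, e}.
Row 1, column 3: eliminating its row and column leaves {b, c, d, e}.
Row 1, column 5: eliminating its row and column leaves {b, c, d}.
Row 2, column 1: eliminating its row and column leaves {a, b, c, e}.
Row 2, column 2: eliminating its row and column leaves {a, b, c, e}.
Row 2, column 3: eliminating its row and column leaves {b, c, e}.
Row 2, column 5: eliminating its row and column leaves {a, b, c}.
Row 3, column 1: eliminating its row and column leaves {b}.
Row 4, column 1: eliminating its row and column leaves {a, c, d, e}.
Row 4, column 2: eliminating its row and column leaves {a, c, e}.
Row 4, column 3: eliminating its row and column leaves {c, d, e}.
Row 4, column 5: eliminating its row and column leaves {a, c, d}.
Row 5, column 1: eliminating its row and column leaves {a, b, c, d}.
Row 5, column 2: eliminating its row and column leaves {a, b, c}.
Row 5, column 3: eliminating its row and column leaves {b, c, d}.
Row 5, column 5: eliminating its row and column leaves {a, b, c, d}.
Enumerating the assignments across these blanks that avoid any row or column repeat gives 56 completions.

56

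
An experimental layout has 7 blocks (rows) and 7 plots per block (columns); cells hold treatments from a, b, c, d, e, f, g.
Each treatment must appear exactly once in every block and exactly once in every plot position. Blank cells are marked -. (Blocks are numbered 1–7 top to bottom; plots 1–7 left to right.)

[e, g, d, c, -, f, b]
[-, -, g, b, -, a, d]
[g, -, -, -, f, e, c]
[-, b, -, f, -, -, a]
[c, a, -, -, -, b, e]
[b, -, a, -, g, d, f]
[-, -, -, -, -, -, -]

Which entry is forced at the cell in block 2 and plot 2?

Block 1, plot 5: block 1 has {b, c, d, e, f, g} and plot 5 has {f, g}, leaving only a.
Block 2, plot 1: block 2 has {a, b, d, g} and plot 1 has {b, c, e, g}, leaving only f.
Block 3, plot 2: block 3 has {c, e, f, g} and plot 2 has {a, b, g}, leaving only d.
Block 3, plot 3: block 3 has {c, d, e, f, g} and plot 3 has {a, d, g}, leaving only b.
Block 3, plot 4: block 3 has {b, c, d, e, f, g} and plot 4 has {b, c, f}, leaving only a.
Block 4, plot 1: block 4 has {a, b, f} and plot 1 has {b, c, e, f, g}, leaving only d.
Block 5, plot 3: block 5 has {a, b, c, e} and plot 3 has {a, b, d, g}, leaving only f.
Block 5, plot 5: block 5 has {a, b, c, e, f} and plot 5 has {a, f, g}, leaving only d.
Block 5, plot 4: block 5 has {a, b, c, d, e, f} and plot 4 has {a, b, c, f}, leaving only g.
Block 6, plot 4: block 6 has {a, b, d, f, g} and plot 4 has {a, b, c, f, g}, leaving only e.
Block 6, plot 2: block 6 has {a, b, d, e, f, g} and plot 2 has {a, b, d, g}, leaving only c.
Block 2 already has {a, b, d, f, g} and plot 2 already has {a, b, c, d, g}, so block 2, plot 2 must be e.

e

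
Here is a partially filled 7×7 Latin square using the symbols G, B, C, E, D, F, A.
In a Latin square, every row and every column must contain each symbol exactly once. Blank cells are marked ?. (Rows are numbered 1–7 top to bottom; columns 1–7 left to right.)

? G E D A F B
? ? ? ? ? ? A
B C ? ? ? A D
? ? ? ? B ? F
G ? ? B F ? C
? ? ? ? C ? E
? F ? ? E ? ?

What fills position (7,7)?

Row 7 already has {E, F} and column 7 already has {B, C, E, D, F, A}, so row 7, column 7 must be G.

G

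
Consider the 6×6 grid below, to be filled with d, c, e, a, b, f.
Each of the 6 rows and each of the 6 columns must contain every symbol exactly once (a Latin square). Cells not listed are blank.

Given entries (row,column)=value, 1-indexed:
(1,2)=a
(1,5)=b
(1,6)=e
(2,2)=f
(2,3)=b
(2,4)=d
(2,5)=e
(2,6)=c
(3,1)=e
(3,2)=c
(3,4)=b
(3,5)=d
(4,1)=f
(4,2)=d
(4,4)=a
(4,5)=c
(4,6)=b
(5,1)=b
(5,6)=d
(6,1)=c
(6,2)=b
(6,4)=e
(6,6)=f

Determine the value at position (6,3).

d

Row 1, column 1: row 1 has {e, a, b} and column 1 has {c, e, b, f}, leaving only d.
Row 2, column 1: row 2 has {d, c, e, b, f} and column 1 has {d, c, e, b, f}, leaving only a.
Row 3, column 6: row 3 has {d, c, e, b} and column 6 has {d, c, e, b, f}, leaving only a.
Row 3, column 3: row 3 has {d, c, e, a, b} and column 3 has {b}, leaving only f.
Row 1, column 3: row 1 has {d, e, a, b} and column 3 has {b, f}, leaving only c.
Row 1, column 4: row 1 has {d, c, e, a, b} and column 4 has {d, e, a, b}, leaving only f.
Row 4, column 3: row 4 has {d, c, a, b, f} and column 3 has {c, b, f}, leaving only e.
Row 5, column 2: row 5 has {d, b} and column 2 has {d, c, a, b, f}, leaving only e.
Row 5, column 3: row 5 has {d, e, b} and column 3 has {c, e, b, f}, leaving only a.
Row 6 already has {c, e, b, f} and column 3 already has {c, e, a, b, f}, so row 6, column 3 must be d.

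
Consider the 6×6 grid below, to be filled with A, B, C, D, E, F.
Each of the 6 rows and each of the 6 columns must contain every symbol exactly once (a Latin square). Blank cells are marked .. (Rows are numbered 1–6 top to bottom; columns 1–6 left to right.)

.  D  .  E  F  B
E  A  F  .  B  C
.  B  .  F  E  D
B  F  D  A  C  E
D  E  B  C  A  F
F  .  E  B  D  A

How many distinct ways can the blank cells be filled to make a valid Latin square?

2

Row 1, column 1: eliminating its row and column leaves {A, C}.
Row 1, column 3: eliminating its row and column leaves {A, C}.
Row 2, column 4: eliminating its row and column leaves {D}.
Row 3, column 1: eliminating its row and column leaves {A, C}.
Row 3, column 3: eliminating its row and column leaves {A, C}.
Row 6, column 2: eliminating its row and column leaves {C}.
Enumerating the assignments across these blanks that avoid any row or column repeat gives 2 completions.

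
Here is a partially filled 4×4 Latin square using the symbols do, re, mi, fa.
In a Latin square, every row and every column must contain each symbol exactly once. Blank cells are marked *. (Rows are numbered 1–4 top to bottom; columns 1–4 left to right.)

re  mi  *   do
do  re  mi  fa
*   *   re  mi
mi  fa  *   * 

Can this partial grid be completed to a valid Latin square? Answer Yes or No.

Yes

No row or column among the givens repeats a symbol, and propagating forced cells runs into no contradiction.
One valid completion exists (for instance, re mi fa do / do re mi fa / fa do re mi / mi fa do re).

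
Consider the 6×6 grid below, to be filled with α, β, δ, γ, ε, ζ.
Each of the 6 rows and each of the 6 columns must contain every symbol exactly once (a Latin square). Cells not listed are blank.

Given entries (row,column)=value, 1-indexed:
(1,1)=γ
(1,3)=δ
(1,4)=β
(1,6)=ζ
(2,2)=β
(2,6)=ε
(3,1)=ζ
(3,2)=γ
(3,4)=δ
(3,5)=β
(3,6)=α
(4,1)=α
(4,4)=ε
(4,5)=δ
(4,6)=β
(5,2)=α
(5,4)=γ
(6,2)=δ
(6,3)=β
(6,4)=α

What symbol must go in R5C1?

β

Row 1, column 2: row 1 has {β, δ, γ, ζ} and column 2 has {α, β, δ, γ}, leaving only ε.
Row 1, column 5: row 1 has {β, δ, γ, ε, ζ} and column 5 has {β, δ}, leaving only α.
Row 2, column 1: row 2 has {β, ε} and column 1 has {α, γ, ζ}, leaving only δ.
Row 2, column 4: row 2 has {β, δ, ε} and column 4 has {α, β, δ, γ, ε}, leaving only ζ.
Row 2, column 5: row 2 has {β, δ, ε, ζ} and column 5 has {α, β, δ}, leaving only γ.
Row 2, column 3: row 2 has {β, δ, γ, ε, ζ} and column 3 has {β, δ}, leaving only α.
Row 3, column 3: row 3 has {α, β, δ, γ, ζ} and column 3 has {α, β, δ}, leaving only ε.
Row 4, column 2: row 4 has {α, β, δ, ε} and column 2 has {α, β, δ, γ, ε}, leaving only ζ.
Row 4, column 3: row 4 has {α, β, δ, ε, ζ} and column 3 has {α, β, δ, ε}, leaving only γ.
Row 5, column 3: row 5 has {α, γ} and column 3 has {α, β, δ, γ, ε}, leaving only ζ.
Row 5, column 5: row 5 has {α, γ, ζ} and column 5 has {α, β, δ, γ}, leaving only ε.
Row 5 already has {α, γ, ε, ζ} and column 1 already has {α, δ, γ, ζ}, so row 5, column 1 must be β.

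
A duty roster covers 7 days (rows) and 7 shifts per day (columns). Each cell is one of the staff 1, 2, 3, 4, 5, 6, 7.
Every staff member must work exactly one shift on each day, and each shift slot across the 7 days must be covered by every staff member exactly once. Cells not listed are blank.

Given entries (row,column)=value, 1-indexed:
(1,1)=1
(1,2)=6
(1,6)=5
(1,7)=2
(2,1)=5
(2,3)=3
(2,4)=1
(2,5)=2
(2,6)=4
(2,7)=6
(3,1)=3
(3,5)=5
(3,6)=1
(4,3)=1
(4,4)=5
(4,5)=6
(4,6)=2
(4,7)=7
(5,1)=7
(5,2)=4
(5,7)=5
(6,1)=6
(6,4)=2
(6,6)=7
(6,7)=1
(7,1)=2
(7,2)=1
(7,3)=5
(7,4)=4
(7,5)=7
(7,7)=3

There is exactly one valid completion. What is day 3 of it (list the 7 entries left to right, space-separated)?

3 2 6 7 5 1 4

Day 3, shift 7: day 3 has {1, 3, 5} and shift 7 has {1, 2, 3, 5, 6, 7}, leaving only 4.
Day 2, shift 2: day 2 has {1, 2, 3, 4, 5, 6} and shift 2 has {1, 4, 6}, leaving only 7.
Day 3, shift 2: day 3 has {1, 3, 4, 5} and shift 2 has {1, 4, 6, 7}, leaving only 2.
Day 4, shift 1: day 4 has {1, 2, 5, 6, 7} and shift 1 has {1, 2, 3, 5, 6, 7}, leaving only 4.
Day 4, shift 2: day 4 has {1, 2, 4, 5, 6, 7} and shift 2 has {1, 2, 4, 6, 7}, leaving only 3.
Day 6, shift 2: day 6 has {1, 2, 6, 7} and shift 2 has {1, 2, 3, 4, 6, 7}, leaving only 5.
Day 6, shift 3: day 6 has {1, 2, 5, 6, 7} and shift 3 has {1, 3, 5}, leaving only 4.
Day 1, shift 3: day 1 has {1, 2, 5, 6} and shift 3 has {1, 3, 4, 5}, leaving only 7.
Day 3, shift 3: day 3 has {1, 2, 3, 4, 5} and shift 3 has {1, 3, 4, 5, 7}, leaving only 6.
Day 3, shift 4: day 3 has {1, 2, 3, 4, 5, 6} and shift 4 has {1, 2, 4, 5}, leaving only 7.
So day 3 reads: 3 2 6 7 5 1 4.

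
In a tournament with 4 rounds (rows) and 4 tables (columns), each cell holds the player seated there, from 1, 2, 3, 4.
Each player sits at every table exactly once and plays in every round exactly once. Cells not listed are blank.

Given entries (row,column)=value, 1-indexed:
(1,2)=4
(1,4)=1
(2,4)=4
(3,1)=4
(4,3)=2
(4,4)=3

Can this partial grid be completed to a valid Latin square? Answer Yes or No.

Round 1, table 3: round 1 has {1, 4} and table 3 has {2}, so it must be 3.
Round 1, table 1: round 1 has {1, 3, 4} and table 1 has {4}, so it must be 2.
Round 2, table 3: round 2 has {4} and table 3 has {2, 3}, so it must be 1.
Now round 3, table 3: round 3 together with table 3 already contain {1, 2, 3, 4} — every symbol — so nothing can go there. The grid has no valid completion.

No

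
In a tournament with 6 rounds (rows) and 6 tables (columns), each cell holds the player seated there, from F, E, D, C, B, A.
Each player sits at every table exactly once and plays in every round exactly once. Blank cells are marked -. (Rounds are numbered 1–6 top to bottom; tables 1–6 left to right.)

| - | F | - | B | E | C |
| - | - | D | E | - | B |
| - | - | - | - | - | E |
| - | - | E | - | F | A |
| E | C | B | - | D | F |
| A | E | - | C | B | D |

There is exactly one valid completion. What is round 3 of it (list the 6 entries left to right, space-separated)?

B D C F A E

Round 1, table 1: round 1 has {F, E, C, B} and table 1 has {E, A}, leaving only D.
Round 1, table 3: round 1 has {F, E, D, C, B} and table 3 has {E, D, B}, leaving only A.
Round 2, table 2: round 2 has {E, D, B} and table 2 has {F, E, C}, leaving only A.
Round 2, table 5: round 2 has {E, D, B, A} and table 5 has {F, E, D, B}, leaving only C.
Round 3, table 5: round 3 has {E} and table 5 has {F, E, D, C, B}, leaving only A.
Round 2, table 1: round 2 has {E, D, C, B, A} and table 1 has {E, D, A}, leaving only F.
Round 4, table 4: round 4 has {F, E, A} and table 4 has {E, C, B}, leaving only D.
Round 3, table 4: round 3 has {E, A} and table 4 has {E, D, C, B}, leaving only F.
Round 3, table 3: round 3 has {F, E, A} and table 3 has {E, D, B, A}, leaving only C.
Round 3, table 1: round 3 has {F, E, C, A} and table 1 has {F, E, D, A}, leaving only B.
Round 3, table 2: round 3 has {F, E, C, B, A} and table 2 has {F, E, C, A}, leaving only D.
So round 3 reads: B D C F A E.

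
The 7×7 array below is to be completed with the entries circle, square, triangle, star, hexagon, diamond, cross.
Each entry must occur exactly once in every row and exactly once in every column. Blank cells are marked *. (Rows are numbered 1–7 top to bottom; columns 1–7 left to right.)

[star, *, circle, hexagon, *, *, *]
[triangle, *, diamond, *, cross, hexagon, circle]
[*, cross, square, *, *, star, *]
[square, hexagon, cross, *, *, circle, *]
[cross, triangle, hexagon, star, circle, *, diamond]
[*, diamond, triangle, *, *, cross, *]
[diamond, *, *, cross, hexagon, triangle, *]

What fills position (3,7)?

hexagon

Row 1, column 2: row 1 has {circle, star, hexagon} and column 2 has {triangle, hexagon, diamond, cross}, leaving only square.
Row 1, column 6: row 1 has {circle, square, star, hexagon} and column 6 has {circle, triangle, star, hexagon, cross}, leaving only diamond.
Row 1, column 5: row 1 has {circle, square, star, hexagon, diamond} and column 5 has {circle, hexagon, cross}, leaving only triangle.
Row 1, column 7: row 1 has {circle, square, triangle, star, hexagon, diamond} and column 7 has {circle, diamond}, leaving only cross.
Row 2, column 2: row 2 has {circle, triangle, hexagon, diamond, cross} and column 2 has {square, triangle, hexagon, diamond, cross}, leaving only star.
Row 2, column 4: row 2 has {circle, triangle, star, hexagon, diamond, cross} and column 4 has {star, hexagon, cross}, leaving only square.
Row 3, column 5: row 3 has {square, star, cross} and column 5 has {circle, triangle, hexagon, cross}, leaving only diamond.
Row 4, column 5: row 4 has {circle, square, hexagon, cross} and column 5 has {circle, triangle, hexagon, diamond, cross}, leaving only star.
Row 4, column 7: row 4 has {circle, square, star, hexagon, cross} and column 7 has {circle, diamond, cross}, leaving only triangle.
Row 3 already has {square, star, diamond, cross} and column 7 already has {circle, triangle, diamond, cross}, so row 3, column 7 must be hexagon.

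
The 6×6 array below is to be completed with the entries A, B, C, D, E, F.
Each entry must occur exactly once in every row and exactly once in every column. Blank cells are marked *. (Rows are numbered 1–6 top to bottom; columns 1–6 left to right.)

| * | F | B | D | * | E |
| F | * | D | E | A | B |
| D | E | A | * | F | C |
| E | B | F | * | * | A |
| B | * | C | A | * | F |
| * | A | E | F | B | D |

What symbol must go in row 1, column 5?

Row 1 already has {B, D, E, F} and column 5 already has {A, B, F}, so row 1, column 5 must be C.

C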